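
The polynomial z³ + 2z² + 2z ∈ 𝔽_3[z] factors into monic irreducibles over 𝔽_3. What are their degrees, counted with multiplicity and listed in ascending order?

1, 2

Write g(z) = z³ + 2z² + 2z.
Roots in 𝔽_3: g(0) = 0 → root; g(1) = 2; g(2) = 2.
Linear factors from roots: (z).
Complete factorization: g(z) = (z)·(z² + 2z + 2).
Factor degrees with multiplicity: 1 + 2 = 3.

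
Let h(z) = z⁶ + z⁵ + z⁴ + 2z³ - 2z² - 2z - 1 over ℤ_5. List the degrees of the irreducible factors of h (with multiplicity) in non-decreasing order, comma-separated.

Roots in ℤ_5: h(0) = 4; h(1) = 0 → root; h(2) = 0 → root; h(3) = 2; h(4) = 3.
Linear factors from roots: (z - 1), (z - 2).
Complete factorization: h(z) = (z - 2)·(z - 1)^3·(z² + z + 2).
Factor degrees with multiplicity: 1 + 1 + 1 + 1 + 2 = 6.

1, 1, 1, 1, 2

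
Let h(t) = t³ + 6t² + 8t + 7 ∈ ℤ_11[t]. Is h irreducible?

Check each element of ℤ_11 for a root: h(0)=7, h(1)=0, h(2)=0, h(3)=2, h(4)=1, h(5)=3, h(6)=3, h(7)=7, h(8)=10, h(9)=7, h(10)=4.
h(1) = 0, so (t − 1) divides h(t); h is reducible.

No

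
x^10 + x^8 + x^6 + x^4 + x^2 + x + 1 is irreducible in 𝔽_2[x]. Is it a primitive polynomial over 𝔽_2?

Yes

Write f(x) = x^10 + x^8 + x^6 + x^4 + x^2 + x + 1.
|GF(2^10)^×| = 2^10 − 1 = 1023. Prime factorization: 1023 = 3·11·31.
f is primitive ⇔ x has order 1023 in GF(2)[x]/(f), i.e. x^(1023/q) ≠ 1 for each prime q | 1023.
x^(341) mod f = x^9 + x^8 + x^5 + x + 1.
x^(93) mod f = x^9 + x^7 + x + 1.
x^(33) mod f = x^7 + x^6 + x^5 + x^4 + x^2 + x.
None equal 1, so x has full order 1023; f is primitive.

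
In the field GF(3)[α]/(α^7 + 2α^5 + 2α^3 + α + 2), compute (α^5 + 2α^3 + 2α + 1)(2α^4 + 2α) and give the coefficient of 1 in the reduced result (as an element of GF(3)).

Multiply in GF(3)[α]: (α^5 + 2α^3 + 2α + 1)·(2α^4 + 2α) = 2α^9 + α^7 + 2α^6 + α^5 + α^2 + 2α.
Reduce using α^7 ≡ α^5 + α^3 + 2α + 1 (mod α^7 + 2α^5 + 2α^3 + α + 2).
Reduced: 2α^6 + α^3 + 2α.

0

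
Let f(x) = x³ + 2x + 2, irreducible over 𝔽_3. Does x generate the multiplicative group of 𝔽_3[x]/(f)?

|GF(3^3)^×| = 3^3 − 1 = 26. Prime factorization: 26 = 2·13.
f is primitive ⇔ x has order 26 in GF(3)[x]/(f), i.e. x^(26/q) ≠ 1 for each prime q | 26.
x^(13) mod f = 1
x^(2) mod f = x².
Since x^(13) = 1, the order of x divides 13 < 26; not primitive.

No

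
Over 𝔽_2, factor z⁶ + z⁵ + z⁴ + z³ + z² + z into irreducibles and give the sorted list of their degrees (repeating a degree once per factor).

Write f(z) = z⁶ + z⁵ + z⁴ + z³ + z² + z.
Roots in 𝔽_2: f(0) = 0 → root; f(1) = 0 → root.
Linear factors from roots: (z), (z + 1).
Complete factorization: f(z) = (z)·(z + 1)·(z² + z + 1)^2.
Factor degrees with multiplicity: 1 + 1 + 2 + 2 = 6.

1, 1, 2, 2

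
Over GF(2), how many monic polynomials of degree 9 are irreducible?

56

x^(2^9) − x is the product of all monic irreducibles of degree dividing 9; Möbius inversion gives N = (1/9) Σ μ(9/d)·2^d.
Divisors of 9: 1, 3, 9; μ(9/d) for each: 0, -1, 1.
Σ = − 2^3 + 2^9 = 504.
N = 504/9 = 56.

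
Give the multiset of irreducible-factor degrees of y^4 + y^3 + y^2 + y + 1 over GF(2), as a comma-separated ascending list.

Write f(y) = y^4 + y^3 + y^2 + y + 1.
Roots in GF(2): f(0) = 1; f(1) = 1.
Complete factorization: f(y) = (y^4 + y^3 + y^2 + y + 1).
Factor degrees with multiplicity: 4 = 4.

4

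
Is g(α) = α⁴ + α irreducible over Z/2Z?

No

Check for roots in Z/2Z: g(0) = 0 → root; g(1) = 0 → root.
g(0) = 0, so (α) divides g(α); g is reducible.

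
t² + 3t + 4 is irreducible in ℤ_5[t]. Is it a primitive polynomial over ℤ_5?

Write f(t) = t² + 3t + 4.
|GF(5^2)^×| = 5^2 − 1 = 24. Prime factorization: 24 = 2^3·3.
f is primitive ⇔ t has order 24 in GF(5)[t]/(f), i.e. t^(24/q) ≠ 1 for each prime q | 24.
t^(12) mod f = 1
t^(8) mod f = 3t + 4.
Since t^(12) = 1, the order of t divides 12 < 24; not primitive.

No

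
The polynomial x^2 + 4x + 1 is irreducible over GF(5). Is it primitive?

Write f(x) = x^2 + 4x + 1.
|GF(5^2)^×| = 5^2 − 1 = 24. Prime factorization: 24 = 2^3·3.
f is primitive ⇔ x has order 24 in GF(5)[x]/(f), i.e. x^(24/q) ≠ 1 for each prime q | 24.
x^(12) mod f = 1
x^(8) mod f = x + 4.
Since x^(12) = 1, the order of x divides 12 < 24; not primitive.

No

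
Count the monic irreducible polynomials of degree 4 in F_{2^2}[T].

By the necklace-counting formula, N_4(4) = (1/4) Σ_{d|4} μ(4/d)·4^d.
Divisors of 4: 1, 2, 4; μ(4/d) for each: 0, -1, 1.
Σ = − 4^2 + 4^4 = 240.
N = 240/4 = 60.

60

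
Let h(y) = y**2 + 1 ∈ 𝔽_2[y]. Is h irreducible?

Check for roots in 𝔽_2: h(0) = 1; h(1) = 0 → root.
h(1) = 0, so (y − 1) divides h(y); h is reducible.

No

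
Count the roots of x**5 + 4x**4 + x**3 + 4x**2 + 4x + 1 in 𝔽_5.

Write f(x) = x**5 + 4x**4 + x**3 + 4x**2 + 4x + 1.
Evaluate at each of the 5 elements of 𝔽_5:
f(0) = 1; f(1) = 0 → root; f(2) = 4; f(3) = 3; f(4) = 3.
Roots: {1}.

1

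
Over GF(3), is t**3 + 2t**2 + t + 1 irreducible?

Yes

Write g(t) = t**3 + 2t**2 + t + 1.
Check for roots in GF(3): g(0) = 1; g(1) = 2; g(2) = 1.
No roots. A degree-3 polynomial over a field with no linear factor is irreducible.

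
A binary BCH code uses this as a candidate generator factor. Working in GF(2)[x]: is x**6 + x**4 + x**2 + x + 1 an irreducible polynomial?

Yes

Write h(x) = x**6 + x**4 + x**2 + x + 1.
Check for roots in GF(2): h(0) = 1; h(1) = 1.
No roots, so no linear factors.
Monic irreducibles of degree 2 over GF(2): x**2 + x + 1.
None of them divide h (all give nonzero remainder).
Monic irreducibles of degree 3 over GF(2): x**3 + x + 1, x**3 + x**2 + 1.
None of them divide h (all give nonzero remainder).
No irreducible factor of degree ≤ 3 exists, so h is irreducible over GF(2).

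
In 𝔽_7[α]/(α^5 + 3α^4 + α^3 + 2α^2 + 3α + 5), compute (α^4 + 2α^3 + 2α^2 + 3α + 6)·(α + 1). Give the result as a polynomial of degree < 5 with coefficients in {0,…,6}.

Multiply in 𝔽_7[α]: (α^4 + 2α^3 + 2α^2 + 3α + 6)·(α + 1) = α^5 + 3α^4 + 4α^3 + 5α^2 + 2α + 6.
Reduce using α^5 ≡ 4α^4 + 6α^3 + 5α^2 + 4α + 2 (mod α^5 + 3α^4 + α^3 + 2α^2 + 3α + 5).
Reduced: 3α^3 + 3α^2 + 6α + 1.

3α^3 + 3α^2 + 6α + 1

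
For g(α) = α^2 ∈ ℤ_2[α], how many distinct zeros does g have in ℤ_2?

Evaluate at each of the 2 elements of ℤ_2:
g(0) = 0 → root; g(1) = 1.
Roots: {0}.

1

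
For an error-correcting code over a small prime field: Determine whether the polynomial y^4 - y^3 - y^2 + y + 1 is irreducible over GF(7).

No

Write m(y) = y^4 - y^3 - y^2 + y + 1.
Check for roots in GF(7): m(0) = 1; m(1) = 1; m(2) = 0 → root; m(3) = 0 → root; m(4) = 6; m(5) = 5; m(6) = 1.
m(2) = 0, so (y − 2) divides m(y); m is reducible.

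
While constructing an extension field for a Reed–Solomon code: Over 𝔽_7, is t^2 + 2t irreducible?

No

Write g(t) = t^2 + 2t.
Check for roots in 𝔽_7: g(0) = 0 → root; g(1) = 3; g(2) = 1; g(3) = 1; g(4) = 3; g(5) = 0 → root; g(6) = 6.
g(0) = 0, so (t) divides g(t); g is reducible.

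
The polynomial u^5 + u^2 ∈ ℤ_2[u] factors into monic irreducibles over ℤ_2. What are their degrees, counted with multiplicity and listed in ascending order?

Write f(u) = u^5 + u^2.
Roots in ℤ_2: f(0) = 0 → root; f(1) = 0 → root.
Linear factors from roots: (u), (u + 1).
Complete factorization: f(u) = (u + 1)·(u)^2·(u^2 + u + 1).
Factor degrees with multiplicity: 1 + 1 + 1 + 2 = 5.

1, 1, 1, 2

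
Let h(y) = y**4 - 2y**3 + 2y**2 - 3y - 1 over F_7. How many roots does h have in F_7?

Evaluate at each of the 7 elements of F_7:
h(0) = 6; h(1) = 4; h(2) = 1; h(3) = 0 → root; h(4) = 0 → root; h(5) = 3; h(6) = 0 → root.
Roots: {3, 4, 6}.

3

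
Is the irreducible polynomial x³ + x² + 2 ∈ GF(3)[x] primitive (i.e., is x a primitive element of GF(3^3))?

Write f(x) = x³ + x² + 2.
|GF(3^3)^×| = 3^3 − 1 = 26. Prime factorization: 26 = 2·13.
f is primitive ⇔ x has order 26 in GF(3)[x]/(f), i.e. x^(26/q) ≠ 1 for each prime q | 26.
x^(13) mod f = 1
x^(2) mod f = x².
Since x^(13) = 1, the order of x divides 13 < 26; not primitive.

No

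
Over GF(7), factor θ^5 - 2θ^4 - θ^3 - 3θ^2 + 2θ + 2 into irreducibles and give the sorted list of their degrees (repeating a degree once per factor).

Write g(θ) = θ^5 - 2θ^4 - θ^3 - 3θ^2 + 2θ + 2.
Linear factors from roots: (θ - 2), (θ - 3), (θ + 2).
Complete factorization: g(θ) = (θ + 2)·(θ - 3)·(θ - 2)·(θ^2 + θ - 1).
Factor degrees with multiplicity: 1 + 1 + 1 + 2 = 5.

1, 1, 1, 2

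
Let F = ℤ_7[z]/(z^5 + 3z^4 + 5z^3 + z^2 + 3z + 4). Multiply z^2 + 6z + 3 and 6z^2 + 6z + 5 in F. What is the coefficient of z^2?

Multiply in ℤ_7[z]: (z^2 + 6z + 3)·(6z^2 + 6z + 5) = 6z^4 + 3z^2 + 6z + 1.
Reduced: 6z^4 + 3z^2 + 6z + 1.

3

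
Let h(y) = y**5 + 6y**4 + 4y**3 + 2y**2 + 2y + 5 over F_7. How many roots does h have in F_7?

Evaluate at each of the 7 elements of F_7:
h(0) = 5; h(1) = 6; h(2) = 2; h(3) = 5; h(4) = 5; h(5) = 6; h(6) = 6.
No element is a root.

0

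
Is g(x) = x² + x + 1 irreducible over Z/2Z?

Yes

Check for roots in Z/2Z: g(0) = 1; g(1) = 1.
No roots. A degree-2 polynomial over a field with no linear factor is irreducible.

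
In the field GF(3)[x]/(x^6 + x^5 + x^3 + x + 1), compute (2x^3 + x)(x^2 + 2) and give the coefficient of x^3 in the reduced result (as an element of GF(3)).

Multiply in GF(3)[x]: (2x^3 + x)·(x^2 + 2) = 2x^5 + 2x^3 + 2x.
Reduced: 2x^5 + 2x^3 + 2x.

2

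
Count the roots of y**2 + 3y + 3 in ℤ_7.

Write P(y) = y**2 + 3y + 3.
Evaluate at each of the 7 elements of ℤ_7:
P(0) = 3; P(1) = 0 → root; P(2) = 6; P(3) = 0 → root; P(4) = 3; P(5) = 1; P(6) = 1.
Roots: {1, 3}.

2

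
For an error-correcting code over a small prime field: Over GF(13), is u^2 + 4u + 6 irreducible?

Yes

Write h(u) = u^2 + 4u + 6.
Check each element of GF(13) for a root: h(0)=6, h(1)=11, h(2)=5, h(3)=1, h(4)=12, h(5)=12, h(6)=1, h(7)=5, h(8)=11, h(9)=6, h(10)=3, h(11)=2, h(12)=3.
No roots. A degree-2 polynomial over a field with no linear factor is irreducible.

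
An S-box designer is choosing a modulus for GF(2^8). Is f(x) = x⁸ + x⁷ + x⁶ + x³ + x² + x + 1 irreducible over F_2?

Check for roots in F_2: f(0) = 1; f(1) = 1.
No roots, so no linear factors.
Monic irreducibles of degree 2 over GF(2): x² + x + 1.
None of them divide f (all give nonzero remainder).
Monic irreducibles of degree 3 over GF(2): x³ + x + 1, x³ + x² + 1.
None of them divide f (all give nonzero remainder).
Monic irreducibles of degree 4 over GF(2): x⁴ + x + 1, x⁴ + x³ + 1, x⁴ + x³ + x² + x + 1.
None of them divide f (all give nonzero remainder).
No irreducible factor of degree ≤ 4 exists, so f is irreducible over GF(2).

Yes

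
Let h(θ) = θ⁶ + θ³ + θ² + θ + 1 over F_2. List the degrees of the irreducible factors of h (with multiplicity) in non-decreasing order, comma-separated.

2, 4

Roots in F_2: h(0) = 1; h(1) = 1.
Complete factorization: h(θ) = (θ² + θ + 1)·(θ⁴ + θ³ + 1).
Factor degrees with multiplicity: 2 + 4 = 6.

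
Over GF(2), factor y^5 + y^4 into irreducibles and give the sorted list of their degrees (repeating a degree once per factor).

Write f(y) = y^5 + y^4.
Roots in GF(2): f(0) = 0 → root; f(1) = 0 → root.
Linear factors from roots: (y), (y + 1).
Complete factorization: f(y) = (y + 1)·(y)^4.
Factor degrees with multiplicity: 1 + 1 + 1 + 1 + 1 = 5.

1, 1, 1, 1, 1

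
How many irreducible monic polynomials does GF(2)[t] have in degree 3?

By the necklace-counting formula, N_2(3) = (1/3) Σ_{d|3} μ(3/d)·2^d.
Divisors of 3: 1, 3; μ(3/d) for each: -1, 1.
Σ = − 2^1 + 2^3 = 6.
N = 6/3 = 2.

2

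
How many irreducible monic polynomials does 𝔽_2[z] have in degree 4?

3

Gauss's count: N_{2}(4) = (1/4) Σ_{d|4} μ(4/d)·2^d.
Divisors of 4: 1, 2, 4; μ(4/d) for each: 0, -1, 1.
Σ = − 2^2 + 2^4 = 12.
N = 12/4 = 3.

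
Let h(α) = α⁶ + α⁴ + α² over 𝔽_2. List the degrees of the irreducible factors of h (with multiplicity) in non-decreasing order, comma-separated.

Roots in 𝔽_2: h(0) = 0 → root; h(1) = 1.
Linear factors from roots: (α).
Complete factorization: h(α) = (α)^2·(α² + α + 1)^2.
Factor degrees with multiplicity: 1 + 1 + 2 + 2 = 6.

1, 1, 2, 2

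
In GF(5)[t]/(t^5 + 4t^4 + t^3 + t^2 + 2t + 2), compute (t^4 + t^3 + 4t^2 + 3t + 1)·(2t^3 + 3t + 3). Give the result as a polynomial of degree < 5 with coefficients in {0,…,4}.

4t^4 + t^3 + t^2 + 3t + 2

Multiply in GF(5)[t]: (t^4 + t^3 + 4t^2 + 3t + 1)·(2t^3 + 3t + 3) = 2t^7 + 2t^6 + t^5 + 2t^4 + 2t^3 + t^2 + 2t + 3.
Reduce using t^5 ≡ t^4 + 4t^3 + 4t^2 + 3t + 3 (mod t^5 + 4t^4 + t^3 + t^2 + 2t + 2).
Reduced: 4t^4 + t^3 + t^2 + 3t + 2.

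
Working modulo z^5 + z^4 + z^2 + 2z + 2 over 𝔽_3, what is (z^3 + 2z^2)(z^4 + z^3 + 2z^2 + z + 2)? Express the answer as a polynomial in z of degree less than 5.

2z^4 + 2z^2 + z + 2

Multiply in 𝔽_3[z]: (z^3 + 2z^2)·(z^4 + z^3 + 2z^2 + z + 2) = z^7 + z^5 + 2z^4 + z^3 + z^2.
Reduce using z^5 ≡ 2z^4 + 2z^2 + z + 1 (mod z^5 + z^4 + z^2 + 2z + 2).
Reduced: 2z^4 + 2z^2 + z + 2.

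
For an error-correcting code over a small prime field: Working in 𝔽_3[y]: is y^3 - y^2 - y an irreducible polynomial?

No

Write g(y) = y^3 - y^2 - y.
Check for roots in 𝔽_3: g(0) = 0 → root; g(1) = 2; g(2) = 2.
g(0) = 0, so (y) divides g(y); g is reducible.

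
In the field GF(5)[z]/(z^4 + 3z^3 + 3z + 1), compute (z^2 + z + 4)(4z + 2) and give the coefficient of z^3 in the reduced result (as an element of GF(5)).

4

Multiply in GF(5)[z]: (z^2 + z + 4)·(4z + 2) = 4z^3 + z^2 + 3z + 3.
Reduced: 4z^3 + z^2 + 3z + 3.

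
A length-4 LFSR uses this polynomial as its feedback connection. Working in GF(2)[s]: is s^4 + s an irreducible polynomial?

No

Write g(s) = s^4 + s.
Check for roots in GF(2): g(0) = 0 → root; g(1) = 0 → root.
g(0) = 0, so (s) divides g(s); g is reducible.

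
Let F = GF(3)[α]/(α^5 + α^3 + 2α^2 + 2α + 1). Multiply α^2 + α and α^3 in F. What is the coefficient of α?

Multiply in GF(3)[α]: (α^2 + α)·(α^3) = α^5 + α^4.
Reduce using α^5 ≡ 2α^3 + α^2 + α + 2 (mod α^5 + α^3 + 2α^2 + 2α + 1).
Reduced: α^4 + 2α^3 + α^2 + α + 2.

1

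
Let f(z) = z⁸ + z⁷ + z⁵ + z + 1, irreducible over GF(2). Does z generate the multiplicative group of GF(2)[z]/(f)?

No

|GF(2^8)^×| = 2^8 − 1 = 255. Prime factorization: 255 = 3·5·17.
f is primitive ⇔ z has order 255 in GF(2)[z]/(f), i.e. z^(255/q) ≠ 1 for each prime q | 255.
z^(85) mod f = 1
z^(51) mod f = z⁶ + z⁴ + z³ + z.
z^(15) mod f = z⁵ + z⁴ + z³.
Since z^(85) = 1, the order of z divides 85 < 255; not primitive.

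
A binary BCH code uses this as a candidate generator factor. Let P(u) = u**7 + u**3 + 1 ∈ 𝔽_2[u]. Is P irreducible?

Yes

Check for roots in 𝔽_2: P(0) = 1; P(1) = 1.
No roots, so no linear factors.
Monic irreducibles of degree 2 over GF(2): u**2 + u + 1.
None of them divide P (all give nonzero remainder).
Monic irreducibles of degree 3 over GF(2): u**3 + u + 1, u**3 + u**2 + 1.
None of them divide P (all give nonzero remainder).
No irreducible factor of degree ≤ 3 exists, so P is irreducible over GF(2).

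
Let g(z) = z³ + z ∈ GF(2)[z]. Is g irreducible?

Check for roots in GF(2): g(0) = 0 → root; g(1) = 0 → root.
g(0) = 0, so (z) divides g(z); g is reducible.

No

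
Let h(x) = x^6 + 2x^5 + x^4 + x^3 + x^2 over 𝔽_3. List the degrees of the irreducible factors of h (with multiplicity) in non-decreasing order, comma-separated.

Roots in 𝔽_3: h(0) = 0 → root; h(1) = 0 → root; h(2) = 0 → root.
Linear factors from roots: (x), (x + 2), (x + 1).
Complete factorization: h(x) = (x + 1)·(x + 2)·(x)^2·(x^2 + 2x + 2).
Factor degrees with multiplicity: 1 + 1 + 1 + 1 + 2 = 6.

1, 1, 1, 1, 2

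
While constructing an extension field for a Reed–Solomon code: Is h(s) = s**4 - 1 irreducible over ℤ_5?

Check for roots in ℤ_5: h(0) = 4; h(1) = 0 → root; h(2) = 0 → root; h(3) = 0 → root; h(4) = 0 → root.
h(1) = 0, so (s − 1) divides h(s); h is reducible.

No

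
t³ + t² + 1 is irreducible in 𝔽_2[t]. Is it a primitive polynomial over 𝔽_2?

Write f(t) = t³ + t² + 1.
|GF(2^3)^×| = 2^3 − 1 = 7. Prime factorization: 7 = 7.
f is primitive ⇔ t has order 7 in GF(2)[t]/(f), i.e. t^(7/q) ≠ 1 for each prime q | 7.
t^(1) mod f = t.
None equal 1, so t has full order 7; f is primitive.

Yes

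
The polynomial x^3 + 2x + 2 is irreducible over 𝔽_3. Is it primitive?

No

Write f(x) = x^3 + 2x + 2.
|GF(3^3)^×| = 3^3 − 1 = 26. Prime factorization: 26 = 2·13.
f is primitive ⇔ x has order 26 in GF(3)[x]/(f), i.e. x^(26/q) ≠ 1 for each prime q | 26.
x^(13) mod f = 1
x^(2) mod f = x^2.
Since x^(13) = 1, the order of x divides 13 < 26; not primitive.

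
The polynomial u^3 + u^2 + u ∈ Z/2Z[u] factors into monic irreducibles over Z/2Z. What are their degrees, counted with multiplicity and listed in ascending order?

Write g(u) = u^3 + u^2 + u.
Roots in Z/2Z: g(0) = 0 → root; g(1) = 1.
Linear factors from roots: (u).
Complete factorization: g(u) = (u)·(u^2 + u + 1).
Factor degrees with multiplicity: 1 + 2 = 3.

1, 2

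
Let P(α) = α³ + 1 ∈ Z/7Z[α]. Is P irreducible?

Check for roots in Z/7Z: P(0) = 1; P(1) = 2; P(2) = 2; P(3) = 0 → root; P(4) = 2; P(5) = 0 → root; P(6) = 0 → root.
P(3) = 0, so (α − 3) divides P(α); P is reducible.

No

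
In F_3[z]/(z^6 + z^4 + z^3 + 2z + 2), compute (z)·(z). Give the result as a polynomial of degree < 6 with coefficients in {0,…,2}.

z^2

Multiply in F_3[z]: (z)·(z) = z^2.
Reduced: z^2.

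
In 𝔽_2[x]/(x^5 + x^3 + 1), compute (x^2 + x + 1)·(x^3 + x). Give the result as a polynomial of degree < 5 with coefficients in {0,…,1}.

Multiply in 𝔽_2[x]: (x^2 + x + 1)·(x^3 + x) = x^5 + x^4 + x^2 + x.
Reduce using x^5 ≡ x^3 + 1 (mod x^5 + x^3 + 1).
Reduced: x^4 + x^3 + x^2 + x + 1.

x^4 + x^3 + x^2 + x + 1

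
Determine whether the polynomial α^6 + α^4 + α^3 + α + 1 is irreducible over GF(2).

Yes

Write g(α) = α^6 + α^4 + α^3 + α + 1.
Check for roots in GF(2): g(0) = 1; g(1) = 1.
No roots, so no linear factors.
Monic irreducibles of degree 2 over GF(2): α^2 + α + 1.
None of them divide g (all give nonzero remainder).
Monic irreducibles of degree 3 over GF(2): α^3 + α + 1, α^3 + α^2 + 1.
None of them divide g (all give nonzero remainder).
No irreducible factor of degree ≤ 3 exists, so g is irreducible over GF(2).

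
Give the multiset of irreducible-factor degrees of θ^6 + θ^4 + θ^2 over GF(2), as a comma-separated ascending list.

1, 1, 2, 2

Write h(θ) = θ^6 + θ^4 + θ^2.
Roots in GF(2): h(0) = 0 → root; h(1) = 1.
Linear factors from roots: (θ).
Complete factorization: h(θ) = (θ)^2·(θ^2 + θ + 1)^2.
Factor degrees with multiplicity: 1 + 1 + 2 + 2 = 6.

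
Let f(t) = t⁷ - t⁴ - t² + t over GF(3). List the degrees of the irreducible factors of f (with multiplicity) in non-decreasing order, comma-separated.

Roots in GF(3): f(0) = 0 → root; f(1) = 0 → root; f(2) = 2.
Linear factors from roots: (t), (t - 1).
Complete factorization: f(t) = (t)·(t - 1)·(t² + 1)·(t³ + t² - 1).
Factor degrees with multiplicity: 1 + 1 + 2 + 3 = 7.

1, 1, 2, 3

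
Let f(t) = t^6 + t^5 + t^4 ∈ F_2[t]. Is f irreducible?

No

Check for roots in F_2: f(0) = 0 → root; f(1) = 1.
f(0) = 0, so (t) divides f(t); f is reducible.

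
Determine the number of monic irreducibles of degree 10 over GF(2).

99

x^(2^10) − x is the product of all monic irreducibles of degree dividing 10; Möbius inversion gives N = (1/10) Σ μ(10/d)·2^d.
Divisors of 10: 1, 2, 5, 10; μ(10/d) for each: 1, -1, -1, 1.
Σ = 2^1 − 2^2 − 2^5 + 2^10 = 990.
N = 990/10 = 99.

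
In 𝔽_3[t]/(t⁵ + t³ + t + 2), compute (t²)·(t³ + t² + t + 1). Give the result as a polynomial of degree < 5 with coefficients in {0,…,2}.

t^4 + t^2 + 2t + 1

Multiply in 𝔽_3[t]: (t²)·(t³ + t² + t + 1) = t⁵ + t⁴ + t³ + t².
Reduce using t⁵ ≡ 2t³ + 2t + 1 (mod t⁵ + t³ + t + 2).
Reduced: t⁴ + t² + 2t + 1.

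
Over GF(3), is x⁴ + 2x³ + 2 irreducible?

Write P(x) = x⁴ + 2x³ + 2.
Check for roots in GF(3): P(0) = 2; P(1) = 2; P(2) = 1.
No roots, so no linear factors.
Monic irreducibles of degree 2 over GF(3): x² + 1, x² + x + 2, x² + 2x + 2.
None of them divide P (all give nonzero remainder).
No irreducible factor of degree ≤ 2 exists, so P is irreducible over GF(3).

Yes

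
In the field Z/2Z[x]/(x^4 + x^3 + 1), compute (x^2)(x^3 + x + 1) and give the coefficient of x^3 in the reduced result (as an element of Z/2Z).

0

Multiply in Z/2Z[x]: (x^2)·(x^3 + x + 1) = x^5 + x^3 + x^2.
Reduce using x^4 ≡ x^3 + 1 (mod x^4 + x^3 + 1).
Reduced: x^2 + x + 1.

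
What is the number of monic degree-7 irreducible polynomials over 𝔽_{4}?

Gauss's count: N_{4}(7) = (1/7) Σ_{d|7} μ(7/d)·4^d.
Divisors of 7: 1, 7; μ(7/d) for each: -1, 1.
Σ = − 4^1 + 4^7 = 16380.
N = 16380/7 = 2340.

2340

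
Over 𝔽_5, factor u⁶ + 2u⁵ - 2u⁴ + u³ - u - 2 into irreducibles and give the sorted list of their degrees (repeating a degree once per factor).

Write h(u) = u⁶ + 2u⁵ - 2u⁴ + u³ - u - 2.
Roots in 𝔽_5: h(0) = 3; h(1) = 4; h(2) = 0 → root; h(3) = 0 → root; h(4) = 0 → root.
Linear factors from roots: (u - 2), (u + 2), (u + 1).
Complete factorization: h(u) = (u + 1)·(u + 2)·(u - 2)·(u³ + u² + u - 2).
Factor degrees with multiplicity: 1 + 1 + 1 + 3 = 6.

1, 1, 1, 3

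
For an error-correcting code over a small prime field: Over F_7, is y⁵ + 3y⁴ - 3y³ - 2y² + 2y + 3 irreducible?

Yes

Write P(y) = y⁵ + 3y⁴ - 3y³ - 2y² + 2y + 3.
Check for roots in F_7: P(0) = 3; P(1) = 4; P(2) = 6; P(3) = 4; P(4) = 4; P(5) = 3; P(6) = 4.
No roots, so no linear factors.
Degree-2 irreducible divisors: test the 21 monic irreducibles of degree 2 over GF(7).
None of them divide P (all give nonzero remainder).
No irreducible factor of degree ≤ 2 exists, so P is irreducible over GF(7).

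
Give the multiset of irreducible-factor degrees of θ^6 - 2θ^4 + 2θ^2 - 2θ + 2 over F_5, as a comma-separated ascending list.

1, 2, 3

Write h(θ) = θ^6 - 2θ^4 + 2θ^2 - 2θ + 2.
Roots in F_5: h(0) = 2; h(1) = 1; h(2) = 3; h(3) = 1; h(4) = 0 → root.
Linear factors from roots: (θ + 1).
Complete factorization: h(θ) = (θ + 1)·(θ^2 - 2θ - 2)·(θ^3 + θ^2 - 2θ - 1).
Factor degrees with multiplicity: 1 + 2 + 3 = 6.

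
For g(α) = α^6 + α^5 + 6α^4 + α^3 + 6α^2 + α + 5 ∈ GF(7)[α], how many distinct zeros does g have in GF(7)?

5

Evaluate at each of the 7 elements of GF(7):
g(0) = 5; g(1) = 0 → root; g(2) = 0 → root; g(3) = 0 → root; g(4) = 0 → root; g(5) = 0 → root; g(6) = 1.
Roots: {1, 2, 3, 4, 5}.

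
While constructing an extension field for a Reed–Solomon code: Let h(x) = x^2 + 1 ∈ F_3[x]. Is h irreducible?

Yes

Check for roots in F_3: h(0) = 1; h(1) = 2; h(2) = 2.
No roots. A degree-2 polynomial over a field with no linear factor is irreducible.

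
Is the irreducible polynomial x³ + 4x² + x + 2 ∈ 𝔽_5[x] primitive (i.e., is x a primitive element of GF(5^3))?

Yes

Write f(x) = x³ + 4x² + x + 2.
|GF(5^3)^×| = 5^3 − 1 = 124. Prime factorization: 124 = 2^2·31.
f is primitive ⇔ x has order 124 in GF(5)[x]/(f), i.e. x^(124/q) ≠ 1 for each prime q | 124.
x^(62) mod f = 4.
x^(4) mod f = 2x + 3.
None equal 1, so x has full order 124; f is primitive.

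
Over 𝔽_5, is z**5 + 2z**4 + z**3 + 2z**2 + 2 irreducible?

Write P(z) = z**5 + 2z**4 + z**3 + 2z**2 + 2.
Check for roots in 𝔽_5: P(0) = 2; P(1) = 3; P(2) = 2; P(3) = 2; P(4) = 4.
No roots, so no linear factors.
Degree-2 irreducible divisors: test the 10 monic irreducibles of degree 2 over GF(5).
None of them divide P (all give nonzero remainder).
No irreducible factor of degree ≤ 2 exists, so P is irreducible over GF(5).

Yes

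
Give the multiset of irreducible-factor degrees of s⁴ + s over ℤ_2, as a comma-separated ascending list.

Write f(s) = s⁴ + s.
Roots in ℤ_2: f(0) = 0 → root; f(1) = 0 → root.
Linear factors from roots: (s), (s + 1).
Complete factorization: f(s) = (s)·(s + 1)·(s² + s + 1).
Factor degrees with multiplicity: 1 + 1 + 2 = 4.

1, 1, 2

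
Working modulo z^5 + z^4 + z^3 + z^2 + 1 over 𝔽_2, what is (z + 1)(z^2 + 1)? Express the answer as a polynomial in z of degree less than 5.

z^3 + z^2 + z + 1

Multiply in 𝔽_2[z]: (z + 1)·(z^2 + 1) = z^3 + z^2 + z + 1.
Reduced: z^3 + z^2 + z + 1.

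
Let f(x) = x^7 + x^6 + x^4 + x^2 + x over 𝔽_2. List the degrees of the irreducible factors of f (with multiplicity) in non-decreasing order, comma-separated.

1, 2, 2, 2

Roots in 𝔽_2: f(0) = 0 → root; f(1) = 1.
Linear factors from roots: (x).
Complete factorization: f(x) = (x)·(x^2 + x + 1)^3.
Factor degrees with multiplicity: 1 + 2 + 2 + 2 = 7.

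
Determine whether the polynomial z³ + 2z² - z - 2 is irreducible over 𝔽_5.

Write f(z) = z³ + 2z² - z - 2.
Check for roots in 𝔽_5: f(0) = 3; f(1) = 0 → root; f(2) = 2; f(3) = 0 → root; f(4) = 0 → root.
f(1) = 0, so (z − 1) divides f(z); f is reducible.

No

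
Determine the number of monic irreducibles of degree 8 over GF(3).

x^(3^8) − x is the product of all monic irreducibles of degree dividing 8; Möbius inversion gives N = (1/8) Σ μ(8/d)·3^d.
Divisors of 8: 1, 2, 4, 8; μ(8/d) for each: 0, 0, -1, 1.
Σ = − 3^4 + 3^8 = 6480.
N = 6480/8 = 810.

810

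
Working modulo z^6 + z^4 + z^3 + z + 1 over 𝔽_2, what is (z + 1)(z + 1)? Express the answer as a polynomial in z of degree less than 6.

z^2 + 1

Multiply in 𝔽_2[z]: (z + 1)·(z + 1) = z^2 + 1.
Reduced: z^2 + 1.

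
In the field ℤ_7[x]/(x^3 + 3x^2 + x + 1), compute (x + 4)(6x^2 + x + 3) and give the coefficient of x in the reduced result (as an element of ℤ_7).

1

Multiply in ℤ_7[x]: (x + 4)·(6x^2 + x + 3) = 6x^3 + 4x^2 + 5.
Reduce using x^3 ≡ 4x^2 + 6x + 6 (mod x^3 + 3x^2 + x + 1).
Reduced: x + 6.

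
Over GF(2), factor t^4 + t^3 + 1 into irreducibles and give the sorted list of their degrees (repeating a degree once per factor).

4

Write g(t) = t^4 + t^3 + 1.
Roots in GF(2): g(0) = 1; g(1) = 1.
Complete factorization: g(t) = (t^4 + t^3 + 1).
Factor degrees with multiplicity: 4 = 4.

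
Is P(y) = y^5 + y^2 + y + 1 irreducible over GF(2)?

Check for roots in GF(2): P(0) = 1; P(1) = 0 → root.
P(1) = 0, so (y − 1) divides P(y); P is reducible.

No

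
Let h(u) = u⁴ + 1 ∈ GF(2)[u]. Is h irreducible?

No

Check for roots in GF(2): h(0) = 1; h(1) = 0 → root.
h(1) = 0, so (u − 1) divides h(u); h is reducible.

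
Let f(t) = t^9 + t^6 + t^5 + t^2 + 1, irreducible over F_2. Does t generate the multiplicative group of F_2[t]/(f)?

|GF(2^9)^×| = 2^9 − 1 = 511. Prime factorization: 511 = 7·73.
f is primitive ⇔ t has order 511 in GF(2)[t]/(f), i.e. t^(511/q) ≠ 1 for each prime q | 511.
t^(73) mod f = 1
t^(7) mod f = t^7.
Since t^(73) = 1, the order of t divides 73 < 511; not primitive.

No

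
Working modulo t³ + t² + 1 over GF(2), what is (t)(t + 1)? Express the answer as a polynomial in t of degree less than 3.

t^2 + t

Multiply in GF(2)[t]: (t)·(t + 1) = t² + t.
Reduced: t² + t.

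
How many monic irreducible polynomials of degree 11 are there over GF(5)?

4438920

By the necklace-counting formula, N_5(11) = (1/11) Σ_{d|11} μ(11/d)·5^d.
Divisors of 11: 1, 11; μ(11/d) for each: -1, 1.
Σ = − 5^1 + 5^11 = 48828120.
N = 48828120/11 = 4438920.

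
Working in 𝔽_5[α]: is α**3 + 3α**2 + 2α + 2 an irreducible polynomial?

Yes

Write P(α) = α**3 + 3α**2 + 2α + 2.
Check for roots in 𝔽_5: P(0) = 2; P(1) = 3; P(2) = 1; P(3) = 2; P(4) = 2.
No roots. A degree-3 polynomial over a field with no linear factor is irreducible.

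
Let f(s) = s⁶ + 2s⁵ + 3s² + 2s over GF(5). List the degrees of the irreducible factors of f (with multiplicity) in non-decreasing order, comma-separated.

Roots in GF(5): f(0) = 0 → root; f(1) = 3; f(2) = 4; f(3) = 3; f(4) = 0 → root.
Linear factors from roots: (s), (s + 1).
Complete factorization: f(s) = (s)·(s + 1)^2·(s³ + 4s + 2).
Factor degrees with multiplicity: 1 + 1 + 1 + 3 = 6.

1, 1, 1, 3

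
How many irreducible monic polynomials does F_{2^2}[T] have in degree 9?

29120

x^(4^9) − x is the product of all monic irreducibles of degree dividing 9; Möbius inversion gives N = (1/9) Σ μ(9/d)·4^d.
Divisors of 9: 1, 3, 9; μ(9/d) for each: 0, -1, 1.
Σ = − 4^3 + 4^9 = 262080.
N = 262080/9 = 29120.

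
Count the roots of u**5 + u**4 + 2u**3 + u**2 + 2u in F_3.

2

Write h(u) = u**5 + u**4 + 2u**3 + u**2 + 2u.
Evaluate at each of the 3 elements of F_3:
h(0) = 0 → root; h(1) = 1; h(2) = 0 → root.
Roots: {0, 2}.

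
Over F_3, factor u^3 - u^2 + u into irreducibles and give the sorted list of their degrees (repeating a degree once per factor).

Write g(u) = u^3 - u^2 + u.
Roots in F_3: g(0) = 0 → root; g(1) = 1; g(2) = 0 → root.
Linear factors from roots: (u), (u + 1).
Complete factorization: g(u) = (u)·(u + 1)^2.
Factor degrees with multiplicity: 1 + 1 + 1 = 3.

1, 1, 1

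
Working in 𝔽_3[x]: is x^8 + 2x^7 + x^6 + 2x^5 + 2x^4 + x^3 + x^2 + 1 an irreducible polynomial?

Yes

Write P(x) = x^8 + 2x^7 + x^6 + 2x^5 + 2x^4 + x^3 + x^2 + 1.
Check for roots in 𝔽_3: P(0) = 1; P(1) = 2; P(2) = 1.
No roots, so no linear factors.
Monic irreducibles of degree 2 over GF(3): x^2 + 1, x^2 + x + 2, x^2 + 2x + 2.
None of them divide P (all give nonzero remainder).
Degree-3 irreducible divisors: test the 8 monic irreducibles of degree 3 over GF(3).
None of them divide P (all give nonzero remainder).
Degree-4 irreducible divisors: test the 18 monic irreducibles of degree 4 over GF(3).
None of them divide P (all give nonzero remainder).
No irreducible factor of degree ≤ 4 exists, so P is irreducible over GF(3).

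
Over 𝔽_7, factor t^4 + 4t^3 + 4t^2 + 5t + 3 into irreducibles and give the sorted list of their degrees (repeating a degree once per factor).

1, 1, 2

Write f(t) = t^4 + 4t^3 + 4t^2 + 5t + 3.
Linear factors from roots: (t + 5), (t + 2).
Complete factorization: f(t) = (t + 2)·(t + 5)·(t^2 + 4t + 1).
Factor degrees with multiplicity: 1 + 1 + 2 = 4.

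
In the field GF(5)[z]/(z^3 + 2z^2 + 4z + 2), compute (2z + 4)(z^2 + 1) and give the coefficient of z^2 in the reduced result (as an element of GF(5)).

Multiply in GF(5)[z]: (2z + 4)·(z^2 + 1) = 2z^3 + 4z^2 + 2z + 4.
Reduce using z^3 ≡ 3z^2 + z + 3 (mod z^3 + 2z^2 + 4z + 2).
Reduced: 4z.

0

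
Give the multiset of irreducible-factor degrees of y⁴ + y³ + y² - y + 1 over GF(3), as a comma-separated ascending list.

Write h(y) = y⁴ + y³ + y² - y + 1.
Roots in GF(3): h(0) = 1; h(1) = 0 → root; h(2) = 0 → root.
Linear factors from roots: (y - 1), (y + 1).
Complete factorization: h(y) = (y + 1)·(y - 1)·(y² + y - 1).
Factor degrees with multiplicity: 1 + 1 + 2 = 4.

1, 1, 2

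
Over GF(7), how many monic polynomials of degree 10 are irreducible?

28245840

The number of monic irreducibles of degree 10 over GF(7) is (1/10)·Σ_{d∣10} μ(10/d) 7^d.
Divisors of 10: 1, 2, 5, 10; μ(10/d) for each: 1, -1, -1, 1.
Σ = 7^1 − 7^2 − 7^5 + 7^10 = 282458400.
N = 282458400/10 = 28245840.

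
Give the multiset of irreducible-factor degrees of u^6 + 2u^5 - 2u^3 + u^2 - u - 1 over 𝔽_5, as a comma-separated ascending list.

Write h(u) = u^6 + 2u^5 - 2u^3 + u^2 - u - 1.
Roots in 𝔽_5: h(0) = 4; h(1) = 0 → root; h(2) = 3; h(3) = 1; h(4) = 2.
Linear factors from roots: (u - 1).
Complete factorization: h(u) = (u - 1)·(u^2 - u + 2)·(u^3 - u^2 - 2).
Factor degrees with multiplicity: 1 + 2 + 3 = 6.

1, 2, 3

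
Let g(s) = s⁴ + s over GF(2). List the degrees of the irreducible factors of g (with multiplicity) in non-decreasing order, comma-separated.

1, 1, 2

Roots in GF(2): g(0) = 0 → root; g(1) = 0 → root.
Linear factors from roots: (s), (s + 1).
Complete factorization: g(s) = (s)·(s + 1)·(s² + s + 1).
Factor degrees with multiplicity: 1 + 1 + 2 = 4.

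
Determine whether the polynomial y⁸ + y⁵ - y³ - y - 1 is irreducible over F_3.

Write P(y) = y⁸ + y⁵ - y³ - y - 1.
Check for roots in F_3: P(0) = 2; P(1) = 2; P(2) = 1.
No roots, so no linear factors.
Monic irreducibles of degree 2 over GF(3): y² + 1, y² + y - 1, y² - y - 1.
None of them divide P (all give nonzero remainder).
Degree-3 irreducible divisors: test the 8 monic irreducibles of degree 3 over GF(3).
None of them divide P (all give nonzero remainder).
Degree-4 irreducible divisors: test the 18 monic irreducibles of degree 4 over GF(3).
None of them divide P (all give nonzero remainder).
No irreducible factor of degree ≤ 4 exists, so P is irreducible over GF(3).

Yes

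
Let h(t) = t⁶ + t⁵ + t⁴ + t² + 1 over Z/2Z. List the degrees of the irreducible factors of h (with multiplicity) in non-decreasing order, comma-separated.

6

Roots in Z/2Z: h(0) = 1; h(1) = 1.
Complete factorization: h(t) = (t⁶ + t⁵ + t⁴ + t² + 1).
Factor degrees with multiplicity: 6 = 6.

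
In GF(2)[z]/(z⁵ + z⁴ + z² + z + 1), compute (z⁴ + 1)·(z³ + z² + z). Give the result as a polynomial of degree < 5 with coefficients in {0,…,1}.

Multiply in GF(2)[z]: (z⁴ + 1)·(z³ + z² + z) = z⁷ + z⁶ + z⁵ + z³ + z² + z.
Reduce using z⁵ ≡ z⁴ + z² + z + 1 (mod z⁵ + z⁴ + z² + z + 1).
Reduced: z² + 1.

z^2 + 1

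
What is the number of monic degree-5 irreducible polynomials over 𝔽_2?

6

x^(2^5) − x is the product of all monic irreducibles of degree dividing 5; Möbius inversion gives N = (1/5) Σ μ(5/d)·2^d.
Divisors of 5: 1, 5; μ(5/d) for each: -1, 1.
Σ = − 2^1 + 2^5 = 30.
N = 30/5 = 6.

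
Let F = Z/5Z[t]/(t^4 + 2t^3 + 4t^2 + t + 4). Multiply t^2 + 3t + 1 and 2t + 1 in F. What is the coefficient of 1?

1

Multiply in Z/5Z[t]: (t^2 + 3t + 1)·(2t + 1) = 2t^3 + 2t^2 + 1.
Reduced: 2t^3 + 2t^2 + 1.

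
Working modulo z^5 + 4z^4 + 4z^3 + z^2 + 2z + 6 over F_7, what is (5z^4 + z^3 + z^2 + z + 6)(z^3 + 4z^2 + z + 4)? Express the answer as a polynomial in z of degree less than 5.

3z^4 + 4z^3 + 4z^2 + 4z + 3

Multiply in F_7[z]: (5z^4 + z^3 + z^2 + z + 6)·(z^3 + 4z^2 + z + 4) = 5z^7 + 3z^5 + 5z^4 + z^3 + z^2 + 3z + 3.
Reduce using z^5 ≡ 3z^4 + 3z^3 + 6z^2 + 5z + 1 (mod z^5 + 4z^4 + 4z^3 + z^2 + 2z + 6).
Reduced: 3z^4 + 4z^3 + 4z^2 + 4z + 3.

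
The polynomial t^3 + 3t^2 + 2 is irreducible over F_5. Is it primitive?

Write f(t) = t^3 + 3t^2 + 2.
|GF(5^3)^×| = 5^3 − 1 = 124. Prime factorization: 124 = 2^2·31.
f is primitive ⇔ t has order 124 in GF(5)[t]/(f), i.e. t^(124/q) ≠ 1 for each prime q | 124.
t^(62) mod f = 4.
t^(4) mod f = 4t^2 + 3t + 1.
None equal 1, so t has full order 124; f is primitive.

Yes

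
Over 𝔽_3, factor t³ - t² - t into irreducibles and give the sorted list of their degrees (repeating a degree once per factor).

1, 2

Write f(t) = t³ - t² - t.
Roots in 𝔽_3: f(0) = 0 → root; f(1) = 2; f(2) = 2.
Linear factors from roots: (t).
Complete factorization: f(t) = (t)·(t² - t - 1).
Factor degrees with multiplicity: 1 + 2 = 3.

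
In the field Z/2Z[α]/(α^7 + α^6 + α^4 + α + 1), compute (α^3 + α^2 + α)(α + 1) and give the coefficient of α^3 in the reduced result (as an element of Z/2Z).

Multiply in Z/2Z[α]: (α^3 + α^2 + α)·(α + 1) = α^4 + α.
Reduced: α^4 + α.

0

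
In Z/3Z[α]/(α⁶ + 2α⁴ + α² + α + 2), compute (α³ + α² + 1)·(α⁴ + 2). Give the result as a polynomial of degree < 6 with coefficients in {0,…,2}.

α^5 + 2α^4 + α^3

Multiply in Z/3Z[α]: (α³ + α² + 1)·(α⁴ + 2) = α⁷ + α⁶ + α⁴ + 2α³ + 2α² + 2.
Reduce using α⁶ ≡ α⁴ + 2α² + 2α + 1 (mod α⁶ + 2α⁴ + α² + α + 2).
Reduced: α⁵ + 2α⁴ + α³.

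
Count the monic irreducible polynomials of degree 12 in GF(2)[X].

335

By the necklace-counting formula, N_2(12) = (1/12) Σ_{d|12} μ(12/d)·2^d.
Divisors of 12: 1, 2, 3, 4, 6, 12; μ(12/d) for each: 0, 1, 0, -1, -1, 1.
Σ = 2^2 − 2^4 − 2^6 + 2^12 = 4020.
N = 4020/12 = 335.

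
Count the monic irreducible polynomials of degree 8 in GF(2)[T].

The number of monic irreducibles of degree 8 over GF(2) is (1/8)·Σ_{d∣8} μ(8/d) 2^d.
Divisors of 8: 1, 2, 4, 8; μ(8/d) for each: 0, 0, -1, 1.
Σ = − 2^4 + 2^8 = 240.
N = 240/8 = 30.

30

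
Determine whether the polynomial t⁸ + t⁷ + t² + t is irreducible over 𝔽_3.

No

Write g(t) = t⁸ + t⁷ + t² + t.
Check for roots in 𝔽_3: g(0) = 0 → root; g(1) = 1; g(2) = 0 → root.
g(0) = 0, so (t) divides g(t); g is reducible.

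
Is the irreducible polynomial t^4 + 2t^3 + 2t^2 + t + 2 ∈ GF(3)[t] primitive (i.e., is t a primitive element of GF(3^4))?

Yes

Write f(t) = t^4 + 2t^3 + 2t^2 + t + 2.
|GF(3^4)^×| = 3^4 − 1 = 80. Prime factorization: 80 = 2^4·5.
f is primitive ⇔ t has order 80 in GF(3)[t]/(f), i.e. t^(80/q) ≠ 1 for each prime q | 80.
t^(40) mod f = 2.
t^(16) mod f = t^2 + 2t.
None equal 1, so t has full order 80; f is primitive.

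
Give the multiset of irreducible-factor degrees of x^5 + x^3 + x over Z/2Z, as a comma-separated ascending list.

1, 2, 2

Write h(x) = x^5 + x^3 + x.
Roots in Z/2Z: h(0) = 0 → root; h(1) = 1.
Linear factors from roots: (x).
Complete factorization: h(x) = (x)·(x^2 + x + 1)^2.
Factor degrees with multiplicity: 1 + 2 + 2 = 5.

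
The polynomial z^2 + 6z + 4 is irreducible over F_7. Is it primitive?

No

Write f(z) = z^2 + 6z + 4.
|GF(7^2)^×| = 7^2 − 1 = 48. Prime factorization: 48 = 2^4·3.
f is primitive ⇔ z has order 48 in GF(7)[z]/(f), i.e. z^(48/q) ≠ 1 for each prime q | 48.
z^(24) mod f = 1
z^(16) mod f = 2.
Since z^(24) = 1, the order of z divides 24 < 48; not primitive.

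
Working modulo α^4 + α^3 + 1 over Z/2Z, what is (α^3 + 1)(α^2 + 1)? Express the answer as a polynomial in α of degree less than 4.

α^2 + α

Multiply in Z/2Z[α]: (α^3 + 1)·(α^2 + 1) = α^5 + α^3 + α^2 + 1.
Reduce using α^4 ≡ α^3 + 1 (mod α^4 + α^3 + 1).
Reduced: α^2 + α.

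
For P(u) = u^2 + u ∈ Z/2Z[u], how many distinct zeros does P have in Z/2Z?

Evaluate at each of the 2 elements of Z/2Z:
P(0) = 0 → root; P(1) = 0 → root.
Roots: {0, 1}.

2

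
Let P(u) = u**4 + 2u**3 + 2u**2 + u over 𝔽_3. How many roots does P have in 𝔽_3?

3

Evaluate at each of the 3 elements of 𝔽_3:
P(0) = 0 → root; P(1) = 0 → root; P(2) = 0 → root.
Roots: {0, 1, 2}.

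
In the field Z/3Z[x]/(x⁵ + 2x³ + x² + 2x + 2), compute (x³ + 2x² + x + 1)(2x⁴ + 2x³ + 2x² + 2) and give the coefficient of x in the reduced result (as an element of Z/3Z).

0

Multiply in Z/3Z[x]: (x³ + 2x² + x + 1)·(2x⁴ + 2x³ + 2x² + 2) = 2x⁷ + 2x⁵ + 2x⁴ + 2x + 2.
Reduce using x⁵ ≡ x³ + 2x² + x + 1 (mod x⁵ + 2x³ + x² + 2x + 2).
Reduced: x².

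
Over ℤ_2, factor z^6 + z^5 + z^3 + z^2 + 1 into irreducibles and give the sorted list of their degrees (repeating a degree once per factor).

Write h(z) = z^6 + z^5 + z^3 + z^2 + 1.
Roots in ℤ_2: h(0) = 1; h(1) = 1.
Complete factorization: h(z) = (z^6 + z^5 + z^3 + z^2 + 1).
Factor degrees with multiplicity: 6 = 6.

6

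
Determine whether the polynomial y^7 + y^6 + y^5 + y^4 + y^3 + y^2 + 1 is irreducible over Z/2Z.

Yes

Write m(y) = y^7 + y^6 + y^5 + y^4 + y^3 + y^2 + 1.
Check for roots in Z/2Z: m(0) = 1; m(1) = 1.
No roots, so no linear factors.
Monic irreducibles of degree 2 over GF(2): y^2 + y + 1.
None of them divide m (all give nonzero remainder).
Monic irreducibles of degree 3 over GF(2): y^3 + y + 1, y^3 + y^2 + 1.
None of them divide m (all give nonzero remainder).
No irreducible factor of degree ≤ 3 exists, so m is irreducible over GF(2).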